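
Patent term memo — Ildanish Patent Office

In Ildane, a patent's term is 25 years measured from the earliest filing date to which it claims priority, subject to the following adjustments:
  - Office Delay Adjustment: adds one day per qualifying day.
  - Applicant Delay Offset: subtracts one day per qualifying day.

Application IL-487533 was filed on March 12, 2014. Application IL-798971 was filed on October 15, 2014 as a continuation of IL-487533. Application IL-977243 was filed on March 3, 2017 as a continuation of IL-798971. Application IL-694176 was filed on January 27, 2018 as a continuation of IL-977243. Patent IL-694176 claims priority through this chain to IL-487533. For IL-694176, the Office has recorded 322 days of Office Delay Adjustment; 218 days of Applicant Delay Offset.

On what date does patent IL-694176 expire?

2039-06-24

Earliest priority filing: 12 March 2014.
Base term: 12 March 2014 + 25 years → 12 March 2039.
Office Delay Adjustment: +322 days → 28 January 2040.
Applicant Delay Offset: −218 days → 24 June 2039.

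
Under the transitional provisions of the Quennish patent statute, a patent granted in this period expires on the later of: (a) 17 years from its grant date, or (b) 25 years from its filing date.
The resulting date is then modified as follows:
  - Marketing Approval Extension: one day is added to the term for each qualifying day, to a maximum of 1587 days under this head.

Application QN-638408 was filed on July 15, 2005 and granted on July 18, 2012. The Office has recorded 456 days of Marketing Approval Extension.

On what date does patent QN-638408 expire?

(a) grant + 17 years → 18 July 2029.
(b) filing + 25 years → 15 July 2030.
Later of the two: 15 July 2030.
Marketing Approval Extension: 456 days (within the 1587-day cap) → +456 days → 14 October 2031.

2031-10-14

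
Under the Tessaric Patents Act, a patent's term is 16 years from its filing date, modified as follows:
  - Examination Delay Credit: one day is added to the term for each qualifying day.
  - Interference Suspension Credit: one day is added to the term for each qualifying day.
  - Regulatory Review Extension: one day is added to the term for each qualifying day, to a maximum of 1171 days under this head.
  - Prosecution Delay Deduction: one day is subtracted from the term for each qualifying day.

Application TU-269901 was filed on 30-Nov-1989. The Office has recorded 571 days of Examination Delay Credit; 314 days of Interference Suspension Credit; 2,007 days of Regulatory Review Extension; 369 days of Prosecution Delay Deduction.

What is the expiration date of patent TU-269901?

2010-07-14

Base term: filing date + 16 years → 30 November 2005.
Examination Delay Credit: +571 days → 24 June 2007.
Interference Suspension Credit: +314 days → 3 May 2008.
Regulatory Review Extension: 2007 days claimed exceeds the 1171-day cap, so +1171 days → 18 July 2011.
Prosecution Delay Deduction: −369 days → 14 July 2010.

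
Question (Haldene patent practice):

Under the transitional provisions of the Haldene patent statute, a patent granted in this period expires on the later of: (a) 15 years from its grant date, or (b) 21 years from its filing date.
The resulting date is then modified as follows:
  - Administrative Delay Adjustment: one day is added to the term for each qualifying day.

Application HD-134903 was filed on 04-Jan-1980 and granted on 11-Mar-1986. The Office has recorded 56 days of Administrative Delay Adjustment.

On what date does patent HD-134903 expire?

May 6, 2001

(a) grant + 15 years → 11 March 2001.
(b) filing + 21 years → 4 January 2001.
Later of the two: 11 March 2001.
Administrative Delay Adjustment: +56 days → 6 May 2001.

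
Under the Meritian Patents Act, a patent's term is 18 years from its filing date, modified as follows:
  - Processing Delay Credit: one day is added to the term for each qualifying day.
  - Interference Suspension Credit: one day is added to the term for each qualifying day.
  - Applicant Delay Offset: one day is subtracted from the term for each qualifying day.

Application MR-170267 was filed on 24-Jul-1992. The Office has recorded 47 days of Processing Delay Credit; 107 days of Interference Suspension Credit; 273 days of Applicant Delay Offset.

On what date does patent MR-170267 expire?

Base term: filing date + 18 years → 24 July 2010.
Processing Delay Credit: +47 days → 9 September 2010.
Interference Suspension Credit: +107 days → 25 December 2010.
Applicant Delay Offset: −273 days → 27 March 2010.

2010-03-27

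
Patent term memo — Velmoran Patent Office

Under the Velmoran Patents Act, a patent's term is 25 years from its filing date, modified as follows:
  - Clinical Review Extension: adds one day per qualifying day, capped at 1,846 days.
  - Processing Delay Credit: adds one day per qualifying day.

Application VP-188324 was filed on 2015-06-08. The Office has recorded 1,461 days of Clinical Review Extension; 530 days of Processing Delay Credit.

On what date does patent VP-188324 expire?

November 20, 2045

Base term: filing date + 25 years → 8 June 2040.
Clinical Review Extension: 1461 days (within the 1846-day cap) → +1461 days → 8 June 2044.
Processing Delay Credit: +530 days → 20 November 2045.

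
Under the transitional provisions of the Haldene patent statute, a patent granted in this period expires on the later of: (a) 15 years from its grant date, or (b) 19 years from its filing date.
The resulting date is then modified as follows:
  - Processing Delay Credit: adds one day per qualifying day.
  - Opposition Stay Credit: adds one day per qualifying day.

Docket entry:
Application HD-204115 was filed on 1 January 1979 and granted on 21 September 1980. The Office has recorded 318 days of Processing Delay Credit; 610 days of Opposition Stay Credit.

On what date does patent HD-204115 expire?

2000-07-17

(a) grant + 15 years → 21 September 1995.
(b) filing + 19 years → 1 January 1998.
Later of the two: 1 January 1998.
Processing Delay Credit: +318 days → 15 November 1998.
Opposition Stay Credit: +610 days → 17 July 2000.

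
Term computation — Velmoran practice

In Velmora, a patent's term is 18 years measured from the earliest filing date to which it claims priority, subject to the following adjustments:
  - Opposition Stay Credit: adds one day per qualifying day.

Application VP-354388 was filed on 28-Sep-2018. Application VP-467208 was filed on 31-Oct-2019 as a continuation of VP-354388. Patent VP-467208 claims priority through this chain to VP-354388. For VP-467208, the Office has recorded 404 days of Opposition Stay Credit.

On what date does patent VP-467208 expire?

Earliest priority filing: 28 September 2018.
Base term: 28 September 2018 + 18 years → 28 September 2036.
Opposition Stay Credit: +404 days → 6 November 2037.

November 6, 2037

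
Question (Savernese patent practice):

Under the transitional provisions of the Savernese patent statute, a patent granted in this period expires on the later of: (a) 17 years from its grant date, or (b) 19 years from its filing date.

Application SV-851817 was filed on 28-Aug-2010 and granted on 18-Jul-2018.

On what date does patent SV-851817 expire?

(a) grant + 17 years → 18 July 2035.
(b) filing + 19 years → 28 August 2029.
Later of the two: 18 July 2035.

2035-07-18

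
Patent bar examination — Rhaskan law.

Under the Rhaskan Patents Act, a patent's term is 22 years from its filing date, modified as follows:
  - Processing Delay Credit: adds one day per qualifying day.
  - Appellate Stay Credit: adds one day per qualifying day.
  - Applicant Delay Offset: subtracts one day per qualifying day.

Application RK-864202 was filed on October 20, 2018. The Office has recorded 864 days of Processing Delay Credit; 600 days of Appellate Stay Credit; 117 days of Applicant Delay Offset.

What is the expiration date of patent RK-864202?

Base term: filing date + 22 years → 20 October 2040.
Processing Delay Credit: +864 days → 3 March 2043.
Appellate Stay Credit: +600 days → 23 October 2044.
Applicant Delay Offset: −117 days → 28 June 2044.

2044-06-28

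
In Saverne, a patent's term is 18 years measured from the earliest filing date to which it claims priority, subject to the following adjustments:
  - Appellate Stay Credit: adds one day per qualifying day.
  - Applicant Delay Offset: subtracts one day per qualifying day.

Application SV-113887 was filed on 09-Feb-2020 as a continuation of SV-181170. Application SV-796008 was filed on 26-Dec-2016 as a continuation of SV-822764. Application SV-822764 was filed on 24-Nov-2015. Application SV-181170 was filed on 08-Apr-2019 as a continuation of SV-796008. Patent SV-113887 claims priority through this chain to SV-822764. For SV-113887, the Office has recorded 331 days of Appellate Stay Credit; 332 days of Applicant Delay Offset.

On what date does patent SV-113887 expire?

2033-11-23

Earliest priority filing: 24 November 2015.
Base term: 24 November 2015 + 18 years → 24 November 2033.
Appellate Stay Credit: +331 days → 21 October 2034.
Applicant Delay Offset: −332 days → 23 November 2033.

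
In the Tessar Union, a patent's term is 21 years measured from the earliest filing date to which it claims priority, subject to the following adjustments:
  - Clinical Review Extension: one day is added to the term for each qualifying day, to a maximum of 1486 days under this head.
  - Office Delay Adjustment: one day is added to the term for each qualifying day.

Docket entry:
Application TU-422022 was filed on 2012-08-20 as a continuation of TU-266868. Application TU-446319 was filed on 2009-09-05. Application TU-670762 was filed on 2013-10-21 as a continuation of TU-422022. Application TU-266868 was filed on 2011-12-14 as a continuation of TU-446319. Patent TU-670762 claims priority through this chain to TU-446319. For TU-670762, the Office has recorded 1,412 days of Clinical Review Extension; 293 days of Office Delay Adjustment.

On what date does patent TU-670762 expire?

2035-05-07

Earliest priority filing: 5 September 2009.
Base term: 5 September 2009 + 21 years → 5 September 2030.
Clinical Review Extension: 1412 days (within the 1486-day cap) → +1412 days → 18 July 2034.
Office Delay Adjustment: +293 days → 7 May 2035.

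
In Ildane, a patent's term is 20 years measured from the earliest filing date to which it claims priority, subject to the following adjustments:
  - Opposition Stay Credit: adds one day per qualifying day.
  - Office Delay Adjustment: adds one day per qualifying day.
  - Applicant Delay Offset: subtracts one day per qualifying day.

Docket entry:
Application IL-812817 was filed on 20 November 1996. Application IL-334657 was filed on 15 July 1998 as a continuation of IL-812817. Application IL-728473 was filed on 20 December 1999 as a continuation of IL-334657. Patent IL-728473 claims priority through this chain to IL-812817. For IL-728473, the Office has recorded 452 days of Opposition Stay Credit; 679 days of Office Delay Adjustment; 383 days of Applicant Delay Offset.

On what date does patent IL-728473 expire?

Earliest priority filing: 20 November 1996.
Base term: 20 November 1996 + 20 years → 20 November 2016.
Opposition Stay Credit: +452 days → 15 February 2018.
Office Delay Adjustment: +679 days → 26 December 2019.
Applicant Delay Offset: −383 days → 8 December 2018.

December 8, 2018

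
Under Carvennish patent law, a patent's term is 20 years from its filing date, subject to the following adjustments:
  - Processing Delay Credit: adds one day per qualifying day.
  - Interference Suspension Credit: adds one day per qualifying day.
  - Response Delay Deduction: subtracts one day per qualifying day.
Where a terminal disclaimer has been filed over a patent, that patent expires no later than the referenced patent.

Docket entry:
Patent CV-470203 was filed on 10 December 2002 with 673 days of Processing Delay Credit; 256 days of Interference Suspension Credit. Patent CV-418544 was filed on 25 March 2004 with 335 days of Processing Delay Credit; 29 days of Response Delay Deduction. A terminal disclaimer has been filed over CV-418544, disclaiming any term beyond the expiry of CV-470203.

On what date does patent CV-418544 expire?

Natural term of CV-418544:
  Base: filing + 20 years → 25 March 2024.
  Processing Delay Credit: +335 days → 23 February 2025.
  Response Delay Deduction: −29 days → 25 January 2025.
Expiry of referenced patent CV-470203:
  Base: filing + 20 years → 10 December 2022.
  Processing Delay Credit: +673 days → 13 October 2024.
  Interference Suspension Credit: +256 days → 26 June 2025.
Terminal disclaimer: CV-418544 expires on the earlier of 25 January 2025 and 26 June 2025.

January 25, 2025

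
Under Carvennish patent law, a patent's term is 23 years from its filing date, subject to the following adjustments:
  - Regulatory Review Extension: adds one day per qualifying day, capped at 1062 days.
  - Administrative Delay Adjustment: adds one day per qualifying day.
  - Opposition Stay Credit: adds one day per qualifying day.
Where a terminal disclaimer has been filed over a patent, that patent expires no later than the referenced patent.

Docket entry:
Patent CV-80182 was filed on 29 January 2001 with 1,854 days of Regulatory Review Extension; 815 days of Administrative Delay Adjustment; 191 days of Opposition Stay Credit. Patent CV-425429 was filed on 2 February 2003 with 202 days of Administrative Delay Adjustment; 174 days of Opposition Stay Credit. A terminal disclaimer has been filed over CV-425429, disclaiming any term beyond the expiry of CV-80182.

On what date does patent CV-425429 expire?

Natural term of CV-425429:
  Base: filing + 23 years → 2 February 2026.
  Administrative Delay Adjustment: +202 days → 23 August 2026.
  Opposition Stay Credit: +174 days → 13 February 2027.
Expiry of referenced patent CV-80182:
  Base: filing + 23 years → 29 January 2024.
  Regulatory Review Extension: 1854 days claimed exceeds the 1062-day cap, so +1062 days → 26 December 2026.
  Administrative Delay Adjustment: +815 days → 20 March 2029.
  Opposition Stay Credit: +191 days → 27 September 2029.
Terminal disclaimer: CV-425429 expires on the earlier of 13 February 2027 and 27 September 2029.

February 13, 2027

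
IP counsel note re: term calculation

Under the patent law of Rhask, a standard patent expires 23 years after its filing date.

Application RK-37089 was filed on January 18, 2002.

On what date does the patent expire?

2025-01-18

Filing date + 23 years → 18 January 2025.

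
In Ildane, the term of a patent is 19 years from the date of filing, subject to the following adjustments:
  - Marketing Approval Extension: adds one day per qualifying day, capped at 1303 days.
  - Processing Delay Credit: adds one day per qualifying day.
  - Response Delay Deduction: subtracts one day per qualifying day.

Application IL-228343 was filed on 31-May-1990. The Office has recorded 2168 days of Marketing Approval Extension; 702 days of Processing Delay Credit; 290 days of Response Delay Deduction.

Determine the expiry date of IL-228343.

2014-02-09

Base term: filing date + 19 years → 31 May 2009.
Marketing Approval Extension: 2168 days claimed exceeds the 1303-day cap, so +1303 days → 24 December 2012.
Processing Delay Credit: +702 days → 26 November 2014.
Response Delay Deduction: −290 days → 9 February 2014.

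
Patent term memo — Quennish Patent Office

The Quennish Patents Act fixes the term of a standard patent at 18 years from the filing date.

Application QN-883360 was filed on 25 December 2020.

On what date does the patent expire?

Filing date + 18 years → 25 December 2038.

2038-12-25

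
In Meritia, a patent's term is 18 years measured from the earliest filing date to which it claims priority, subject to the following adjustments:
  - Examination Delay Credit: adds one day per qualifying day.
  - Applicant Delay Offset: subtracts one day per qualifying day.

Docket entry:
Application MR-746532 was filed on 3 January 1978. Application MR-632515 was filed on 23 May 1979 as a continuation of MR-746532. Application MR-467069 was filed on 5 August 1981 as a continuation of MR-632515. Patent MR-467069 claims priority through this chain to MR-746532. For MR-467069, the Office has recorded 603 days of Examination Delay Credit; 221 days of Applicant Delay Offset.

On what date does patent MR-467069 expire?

Earliest priority filing: 3 January 1978.
Base term: 3 January 1978 + 18 years → 3 January 1996.
Examination Delay Credit: +603 days → 28 August 1997.
Applicant Delay Offset: −221 days → 19 January 1997.

January 19, 1997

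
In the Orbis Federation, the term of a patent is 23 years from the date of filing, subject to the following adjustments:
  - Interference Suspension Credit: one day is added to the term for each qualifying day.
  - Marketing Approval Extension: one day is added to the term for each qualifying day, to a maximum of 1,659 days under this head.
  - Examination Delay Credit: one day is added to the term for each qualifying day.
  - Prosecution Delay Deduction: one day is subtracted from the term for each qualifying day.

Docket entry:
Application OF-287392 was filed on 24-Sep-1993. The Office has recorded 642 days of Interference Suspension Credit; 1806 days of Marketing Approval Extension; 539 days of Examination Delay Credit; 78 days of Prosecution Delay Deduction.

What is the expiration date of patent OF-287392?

April 17, 2024

Base term: filing date + 23 years → 24 September 2016.
Interference Suspension Credit: +642 days → 28 June 2018.
Marketing Approval Extension: 1806 days claimed exceeds the 1659-day cap, so +1659 days → 12 January 2023.
Examination Delay Credit: +539 days → 4 July 2024.
Prosecution Delay Deduction: −78 days → 17 April 2024.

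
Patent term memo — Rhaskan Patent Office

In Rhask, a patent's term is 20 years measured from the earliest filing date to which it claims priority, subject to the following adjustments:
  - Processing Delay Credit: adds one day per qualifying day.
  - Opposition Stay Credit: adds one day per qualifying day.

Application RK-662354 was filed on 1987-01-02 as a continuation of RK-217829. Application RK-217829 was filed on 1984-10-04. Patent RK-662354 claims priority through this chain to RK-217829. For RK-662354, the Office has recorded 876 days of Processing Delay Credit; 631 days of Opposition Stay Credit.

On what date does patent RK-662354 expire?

Earliest priority filing: 4 October 1984.
Base term: 4 October 1984 + 20 years → 4 October 2004.
Processing Delay Credit: +876 days → 27 February 2007.
Opposition Stay Credit: +631 days → 19 November 2008.

2008-11-19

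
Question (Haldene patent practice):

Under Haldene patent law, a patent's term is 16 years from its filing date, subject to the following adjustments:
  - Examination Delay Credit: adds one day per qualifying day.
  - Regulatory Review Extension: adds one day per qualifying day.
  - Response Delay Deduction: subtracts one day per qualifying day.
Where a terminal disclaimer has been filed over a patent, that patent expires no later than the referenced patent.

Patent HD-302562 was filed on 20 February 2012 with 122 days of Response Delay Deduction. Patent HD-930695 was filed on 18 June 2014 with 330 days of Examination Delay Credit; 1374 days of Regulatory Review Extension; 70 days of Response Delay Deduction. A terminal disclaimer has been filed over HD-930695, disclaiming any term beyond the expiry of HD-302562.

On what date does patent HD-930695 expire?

Natural term of HD-930695:
  Base: filing + 16 years → 18 June 2030.
  Examination Delay Credit: +330 days → 14 May 2031.
  Regulatory Review Extension: +1374 days → 16 February 2035.
  Response Delay Deduction: −70 days → 8 December 2034.
Expiry of referenced patent HD-302562:
  Base: filing + 16 years → 20 February 2028.
  Response Delay Deduction: −122 days → 21 October 2027.
Terminal disclaimer: HD-930695 expires on the earlier of 8 December 2034 and 21 October 2027.

October 21, 2027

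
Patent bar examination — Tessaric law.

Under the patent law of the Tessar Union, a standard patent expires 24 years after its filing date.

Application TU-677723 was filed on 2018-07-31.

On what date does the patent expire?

2042-07-31

Filing date + 24 years → 31 July 2042.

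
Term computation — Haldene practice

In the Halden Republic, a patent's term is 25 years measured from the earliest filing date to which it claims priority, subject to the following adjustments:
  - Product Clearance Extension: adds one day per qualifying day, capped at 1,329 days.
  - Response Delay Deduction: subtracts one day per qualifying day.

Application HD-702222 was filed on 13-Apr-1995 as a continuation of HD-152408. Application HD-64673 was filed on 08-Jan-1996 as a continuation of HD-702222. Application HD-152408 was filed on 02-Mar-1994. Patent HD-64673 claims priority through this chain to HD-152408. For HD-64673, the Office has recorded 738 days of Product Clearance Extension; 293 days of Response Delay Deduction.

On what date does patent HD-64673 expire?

2020-05-20

Earliest priority filing: 2 March 1994.
Base term: 2 March 1994 + 25 years → 2 March 2019.
Product Clearance Extension: 738 days (within the 1329-day cap) → +738 days → 9 March 2021.
Response Delay Deduction: −293 days → 20 May 2020.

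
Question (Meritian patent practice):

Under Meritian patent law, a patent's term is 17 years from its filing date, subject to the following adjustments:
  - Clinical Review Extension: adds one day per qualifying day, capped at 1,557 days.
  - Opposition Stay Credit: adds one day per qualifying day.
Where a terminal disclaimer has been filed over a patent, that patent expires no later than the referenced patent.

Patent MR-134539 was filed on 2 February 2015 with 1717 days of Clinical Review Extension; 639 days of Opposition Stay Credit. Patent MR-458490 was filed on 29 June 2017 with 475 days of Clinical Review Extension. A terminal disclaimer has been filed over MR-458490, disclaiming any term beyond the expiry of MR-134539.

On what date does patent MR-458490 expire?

Natural term of MR-458490:
  Base: filing + 17 years → 29 June 2034.
  Clinical Review Extension: 475 days (within the 1557-day cap) → +475 days → 17 October 2035.
Expiry of referenced patent MR-134539:
  Base: filing + 17 years → 2 February 2032.
  Clinical Review Extension: 1717 days claimed exceeds the 1557-day cap, so +1557 days → 8 May 2036.
  Opposition Stay Credit: +639 days → 6 February 2038.
Terminal disclaimer: MR-458490 expires on the earlier of 17 October 2035 and 6 February 2038.

October 17, 2035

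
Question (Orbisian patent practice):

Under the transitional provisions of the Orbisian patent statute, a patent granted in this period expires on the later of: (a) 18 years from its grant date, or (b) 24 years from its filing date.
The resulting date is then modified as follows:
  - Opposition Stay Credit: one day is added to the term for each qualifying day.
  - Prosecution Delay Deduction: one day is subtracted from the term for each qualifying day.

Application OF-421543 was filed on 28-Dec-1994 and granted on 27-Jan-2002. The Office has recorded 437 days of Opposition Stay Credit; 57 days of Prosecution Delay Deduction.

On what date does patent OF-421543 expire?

2021-02-10

(a) grant + 18 years → 27 January 2020.
(b) filing + 24 years → 28 December 2018.
Later of the two: 27 January 2020.
Opposition Stay Credit: +437 days → 8 April 2021.
Prosecution Delay Deduction: −57 days → 10 February 2021.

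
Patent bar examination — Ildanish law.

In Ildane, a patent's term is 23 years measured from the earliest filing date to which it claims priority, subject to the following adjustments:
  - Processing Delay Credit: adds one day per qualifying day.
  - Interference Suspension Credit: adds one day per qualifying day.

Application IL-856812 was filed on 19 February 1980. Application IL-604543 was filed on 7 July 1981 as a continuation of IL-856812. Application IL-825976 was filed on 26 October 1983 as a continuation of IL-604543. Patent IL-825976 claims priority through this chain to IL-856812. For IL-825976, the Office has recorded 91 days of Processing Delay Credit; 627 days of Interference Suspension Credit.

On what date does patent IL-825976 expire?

February 6, 2005

Earliest priority filing: 19 February 1980.
Base term: 19 February 1980 + 23 years → 19 February 2003.
Processing Delay Credit: +91 days → 21 May 2003.
Interference Suspension Credit: +627 days → 6 February 2005.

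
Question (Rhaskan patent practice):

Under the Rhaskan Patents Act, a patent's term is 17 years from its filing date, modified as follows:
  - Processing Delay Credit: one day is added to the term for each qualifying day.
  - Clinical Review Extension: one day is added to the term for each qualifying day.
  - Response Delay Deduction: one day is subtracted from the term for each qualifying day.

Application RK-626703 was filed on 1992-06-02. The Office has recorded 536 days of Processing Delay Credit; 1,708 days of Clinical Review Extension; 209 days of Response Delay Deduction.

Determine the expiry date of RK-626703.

Base term: filing date + 17 years → 2 June 2009.
Processing Delay Credit: +536 days → 20 November 2010.
Clinical Review Extension: +1708 days → 25 July 2015.
Response Delay Deduction: −209 days → 28 December 2014.

2014-12-28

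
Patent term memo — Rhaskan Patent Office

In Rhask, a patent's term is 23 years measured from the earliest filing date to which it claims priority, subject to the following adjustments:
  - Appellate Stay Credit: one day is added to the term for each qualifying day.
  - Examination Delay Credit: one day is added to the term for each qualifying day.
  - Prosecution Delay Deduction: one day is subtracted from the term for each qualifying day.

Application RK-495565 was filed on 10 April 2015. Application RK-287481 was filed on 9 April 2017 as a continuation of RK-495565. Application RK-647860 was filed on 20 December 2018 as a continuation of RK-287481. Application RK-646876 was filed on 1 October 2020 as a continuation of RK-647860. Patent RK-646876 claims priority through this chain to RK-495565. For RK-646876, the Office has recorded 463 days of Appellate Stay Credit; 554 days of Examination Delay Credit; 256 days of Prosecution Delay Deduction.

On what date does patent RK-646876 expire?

Earliest priority filing: 10 April 2015.
Base term: 10 April 2015 + 23 years → 10 April 2038.
Appellate Stay Credit: +463 days → 17 July 2039.
Examination Delay Credit: +554 days → 21 January 2041.
Prosecution Delay Deduction: −256 days → 10 May 2040.

May 10, 2040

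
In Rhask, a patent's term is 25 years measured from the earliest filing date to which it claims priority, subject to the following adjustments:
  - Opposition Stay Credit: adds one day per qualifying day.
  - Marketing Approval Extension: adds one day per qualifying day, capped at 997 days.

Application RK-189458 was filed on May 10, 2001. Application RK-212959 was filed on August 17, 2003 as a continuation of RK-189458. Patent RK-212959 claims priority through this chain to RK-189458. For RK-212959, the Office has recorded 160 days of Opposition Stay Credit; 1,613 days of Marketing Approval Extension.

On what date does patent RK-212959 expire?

July 10, 2029

Earliest priority filing: 10 May 2001.
Base term: 10 May 2001 + 25 years → 10 May 2026.
Opposition Stay Credit: +160 days → 17 October 2026.
Marketing Approval Extension: 1613 days claimed exceeds the 997-day cap, so +997 days → 10 July 2029.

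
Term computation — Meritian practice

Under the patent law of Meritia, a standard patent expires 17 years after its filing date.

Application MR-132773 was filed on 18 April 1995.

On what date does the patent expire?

2012-04-18

Filing date + 17 years → 18 April 2012.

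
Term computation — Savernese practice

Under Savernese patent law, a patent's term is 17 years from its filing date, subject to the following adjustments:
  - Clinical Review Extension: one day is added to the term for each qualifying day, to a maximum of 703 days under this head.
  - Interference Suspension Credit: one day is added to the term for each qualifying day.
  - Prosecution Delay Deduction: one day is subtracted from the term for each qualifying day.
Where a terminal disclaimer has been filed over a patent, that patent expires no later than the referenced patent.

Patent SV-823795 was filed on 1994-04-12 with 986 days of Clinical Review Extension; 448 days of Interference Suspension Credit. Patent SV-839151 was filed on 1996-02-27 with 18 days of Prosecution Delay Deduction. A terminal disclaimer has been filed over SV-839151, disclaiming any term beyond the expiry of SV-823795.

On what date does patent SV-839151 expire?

2013-02-09

Natural term of SV-839151:
  Base: filing + 17 years → 27 February 2013.
  Prosecution Delay Deduction: −18 days → 9 February 2013.
Expiry of referenced patent SV-823795:
  Base: filing + 17 years → 12 April 2011.
  Clinical Review Extension: 986 days claimed exceeds the 703-day cap, so +703 days → 15 March 2013.
  Interference Suspension Credit: +448 days → 6 June 2014.
Terminal disclaimer: SV-839151 expires on the earlier of 9 February 2013 and 6 June 2014.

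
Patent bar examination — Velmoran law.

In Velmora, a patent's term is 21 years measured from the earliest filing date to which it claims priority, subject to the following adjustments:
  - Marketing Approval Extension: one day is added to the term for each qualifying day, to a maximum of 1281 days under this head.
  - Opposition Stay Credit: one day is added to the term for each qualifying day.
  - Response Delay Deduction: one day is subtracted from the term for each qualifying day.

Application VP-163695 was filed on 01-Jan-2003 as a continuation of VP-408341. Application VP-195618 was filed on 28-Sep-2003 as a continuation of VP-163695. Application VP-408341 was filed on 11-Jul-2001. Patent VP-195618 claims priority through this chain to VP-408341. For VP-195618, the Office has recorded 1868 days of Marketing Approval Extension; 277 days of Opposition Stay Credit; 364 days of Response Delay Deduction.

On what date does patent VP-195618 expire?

2025-10-17

Earliest priority filing: 11 July 2001.
Base term: 11 July 2001 + 21 years → 11 July 2022.
Marketing Approval Extension: 1868 days claimed exceeds the 1281-day cap, so +1281 days → 12 January 2026.
Opposition Stay Credit: +277 days → 16 October 2026.
Response Delay Deduction: −364 days → 17 October 2025.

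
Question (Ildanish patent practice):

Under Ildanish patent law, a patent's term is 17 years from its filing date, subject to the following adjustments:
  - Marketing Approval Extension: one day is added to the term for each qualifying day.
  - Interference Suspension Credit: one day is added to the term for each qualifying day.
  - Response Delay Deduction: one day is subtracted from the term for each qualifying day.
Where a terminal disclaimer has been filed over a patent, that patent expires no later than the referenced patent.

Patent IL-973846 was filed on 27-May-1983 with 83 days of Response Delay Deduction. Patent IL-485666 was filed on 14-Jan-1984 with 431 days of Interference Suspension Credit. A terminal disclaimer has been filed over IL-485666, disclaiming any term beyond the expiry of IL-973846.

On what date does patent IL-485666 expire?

Natural term of IL-485666:
  Base: filing + 17 years → 14 January 2001.
  Interference Suspension Credit: +431 days → 21 March 2002.
Expiry of referenced patent IL-973846:
  Base: filing + 17 years → 27 May 2000.
  Response Delay Deduction: −83 days → 5 March 2000.
Terminal disclaimer: IL-485666 expires on the earlier of 21 March 2002 and 5 March 2000.

March 5, 2000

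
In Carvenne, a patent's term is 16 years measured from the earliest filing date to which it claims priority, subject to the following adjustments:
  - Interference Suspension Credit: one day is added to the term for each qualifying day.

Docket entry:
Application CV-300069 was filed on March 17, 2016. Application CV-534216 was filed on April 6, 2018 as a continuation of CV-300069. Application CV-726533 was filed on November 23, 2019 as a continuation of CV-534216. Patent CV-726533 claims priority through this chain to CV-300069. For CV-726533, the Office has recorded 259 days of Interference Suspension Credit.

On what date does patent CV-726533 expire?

December 1, 2032

Earliest priority filing: 17 March 2016.
Base term: 17 March 2016 + 16 years → 17 March 2032.
Interference Suspension Credit: +259 days → 1 December 2032.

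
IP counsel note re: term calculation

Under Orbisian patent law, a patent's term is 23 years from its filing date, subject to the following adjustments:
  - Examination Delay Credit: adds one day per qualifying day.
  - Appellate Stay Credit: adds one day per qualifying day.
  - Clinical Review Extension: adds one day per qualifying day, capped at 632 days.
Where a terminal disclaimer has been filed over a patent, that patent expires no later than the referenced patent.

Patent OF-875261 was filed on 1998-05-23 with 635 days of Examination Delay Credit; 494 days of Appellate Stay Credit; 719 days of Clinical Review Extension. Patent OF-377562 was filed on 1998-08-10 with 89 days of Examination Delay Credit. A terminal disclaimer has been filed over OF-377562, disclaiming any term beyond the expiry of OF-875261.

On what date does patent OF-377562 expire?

2021-11-07

Natural term of OF-377562:
  Base: filing + 23 years → 10 August 2021.
  Examination Delay Credit: +89 days → 7 November 2021.
Expiry of referenced patent OF-875261:
  Base: filing + 23 years → 23 May 2021.
  Examination Delay Credit: +635 days → 17 February 2023.
  Appellate Stay Credit: +494 days → 25 June 2024.
  Clinical Review Extension: 719 days claimed exceeds the 632-day cap, so +632 days → 19 March 2026.
Terminal disclaimer: OF-377562 expires on the earlier of 7 November 2021 and 19 March 2026.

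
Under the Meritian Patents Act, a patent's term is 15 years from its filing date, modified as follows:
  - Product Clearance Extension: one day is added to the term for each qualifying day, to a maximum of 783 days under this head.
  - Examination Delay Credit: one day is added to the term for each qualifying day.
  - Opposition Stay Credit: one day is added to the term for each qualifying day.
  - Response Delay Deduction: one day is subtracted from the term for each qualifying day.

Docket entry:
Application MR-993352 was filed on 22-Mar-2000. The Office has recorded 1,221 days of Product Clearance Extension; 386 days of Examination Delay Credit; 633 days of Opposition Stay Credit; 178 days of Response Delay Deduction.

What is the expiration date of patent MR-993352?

Base term: filing date + 15 years → 22 March 2015.
Product Clearance Extension: 1221 days claimed exceeds the 783-day cap, so +783 days → 13 May 2017.
Examination Delay Credit: +386 days → 3 June 2018.
Opposition Stay Credit: +633 days → 26 February 2020.
Response Delay Deduction: −178 days → 1 September 2019.

September 1, 2019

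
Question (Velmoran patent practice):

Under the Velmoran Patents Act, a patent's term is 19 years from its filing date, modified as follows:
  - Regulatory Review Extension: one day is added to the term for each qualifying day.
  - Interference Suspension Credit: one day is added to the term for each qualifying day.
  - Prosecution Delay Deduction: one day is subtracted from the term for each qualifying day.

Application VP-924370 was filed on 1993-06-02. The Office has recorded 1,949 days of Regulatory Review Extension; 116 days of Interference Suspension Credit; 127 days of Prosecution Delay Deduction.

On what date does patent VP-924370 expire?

September 22, 2017

Base term: filing date + 19 years → 2 June 2012.
Regulatory Review Extension: +1949 days → 3 October 2017.
Interference Suspension Credit: +116 days → 27 January 2018.
Prosecution Delay Deduction: −127 days → 22 September 2017.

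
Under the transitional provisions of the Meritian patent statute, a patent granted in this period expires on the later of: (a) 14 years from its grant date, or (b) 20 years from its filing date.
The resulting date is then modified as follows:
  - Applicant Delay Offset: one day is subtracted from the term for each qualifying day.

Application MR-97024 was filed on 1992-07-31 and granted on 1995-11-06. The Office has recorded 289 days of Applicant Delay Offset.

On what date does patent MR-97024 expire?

(a) grant + 14 years → 6 November 2009.
(b) filing + 20 years → 31 July 2012.
Later of the two: 31 July 2012.
Applicant Delay Offset: −289 days → 16 October 2011.

2011-10-16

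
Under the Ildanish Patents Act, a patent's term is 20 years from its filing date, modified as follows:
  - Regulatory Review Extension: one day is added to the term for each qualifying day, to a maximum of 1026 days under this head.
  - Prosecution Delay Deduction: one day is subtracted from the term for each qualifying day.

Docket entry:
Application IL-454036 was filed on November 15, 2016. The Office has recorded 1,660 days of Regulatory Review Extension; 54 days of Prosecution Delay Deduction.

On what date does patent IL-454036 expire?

Base term: filing date + 20 years → 15 November 2036.
Regulatory Review Extension: 1660 days claimed exceeds the 1026-day cap, so +1026 days → 7 September 2039.
Prosecution Delay Deduction: −54 days → 15 July 2039.

July 15, 2039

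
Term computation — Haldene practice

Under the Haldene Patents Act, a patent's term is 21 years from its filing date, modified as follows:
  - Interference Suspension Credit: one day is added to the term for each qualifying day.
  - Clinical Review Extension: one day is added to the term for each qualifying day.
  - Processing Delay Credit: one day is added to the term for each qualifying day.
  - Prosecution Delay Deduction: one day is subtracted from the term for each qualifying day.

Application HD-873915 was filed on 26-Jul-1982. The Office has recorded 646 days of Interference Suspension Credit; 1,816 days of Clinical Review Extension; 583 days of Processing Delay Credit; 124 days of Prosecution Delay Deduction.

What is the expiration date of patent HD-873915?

July 25, 2011

Base term: filing date + 21 years → 26 July 2003.
Interference Suspension Credit: +646 days → 2 May 2005.
Clinical Review Extension: +1816 days → 22 April 2010.
Processing Delay Credit: +583 days → 26 November 2011.
Prosecution Delay Deduction: −124 days → 25 July 2011.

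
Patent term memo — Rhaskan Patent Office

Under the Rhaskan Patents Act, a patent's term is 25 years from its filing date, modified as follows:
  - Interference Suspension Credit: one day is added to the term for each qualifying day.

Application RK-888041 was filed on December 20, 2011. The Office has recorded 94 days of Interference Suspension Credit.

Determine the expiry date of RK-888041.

March 24, 2037

Base term: filing date + 25 years → 20 December 2036.
Interference Suspension Credit: +94 days → 24 March 2037.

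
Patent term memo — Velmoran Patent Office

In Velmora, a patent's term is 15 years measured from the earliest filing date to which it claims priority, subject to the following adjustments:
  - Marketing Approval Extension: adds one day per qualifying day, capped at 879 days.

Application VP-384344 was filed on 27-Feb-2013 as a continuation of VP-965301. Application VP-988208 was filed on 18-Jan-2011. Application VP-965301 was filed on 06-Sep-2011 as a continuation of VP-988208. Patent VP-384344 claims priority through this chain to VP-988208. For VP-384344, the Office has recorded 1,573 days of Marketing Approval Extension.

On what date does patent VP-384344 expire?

June 15, 2028

Earliest priority filing: 18 January 2011.
Base term: 18 January 2011 + 15 years → 18 January 2026.
Marketing Approval Extension: 1573 days claimed exceeds the 879-day cap, so +879 days → 15 June 2028.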